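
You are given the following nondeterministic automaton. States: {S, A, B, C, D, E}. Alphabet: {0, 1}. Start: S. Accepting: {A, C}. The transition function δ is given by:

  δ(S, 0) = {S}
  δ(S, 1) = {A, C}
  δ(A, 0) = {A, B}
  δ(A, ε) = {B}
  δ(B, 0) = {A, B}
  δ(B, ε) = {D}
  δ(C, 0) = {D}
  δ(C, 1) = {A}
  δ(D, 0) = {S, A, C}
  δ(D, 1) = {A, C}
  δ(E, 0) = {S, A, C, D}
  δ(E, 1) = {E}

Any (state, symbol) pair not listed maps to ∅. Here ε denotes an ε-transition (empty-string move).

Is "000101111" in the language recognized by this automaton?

Start in {S}.
Read '0': S→{S}; now {S}.
Read '0': S→{S}; now {S}.
Read '0': S→{S}; now {S}.
Read '1': S→{A, C}; union {A, C}; ε-closure = {A, B, C, D}.
Read '0': A→{A, B}, B→{A, B}, C→{D}, D→{S, A, C}; now {S, A, B, C, D}.
Read '1': S→{A, C}, A→∅, B→∅, C→{A}, D→{A, C}; union {A, C}; ε-closure = {A, B, C, D}.
Read '1': A→∅, B→∅, C→{A}, D→{A, C}; union {A, C}; ε-closure = {A, B, C, D}.
Read '1': A→∅, B→∅, C→{A}, D→{A, C}; union {A, C}; ε-closure = {A, B, C, D}.
Read '1': A→∅, B→∅, C→{A}, D→{A, C}; union {A, C}; ε-closure = {A, B, C, D}.
The final set {A, B, C, D} contains the accepting states A, C.

Yes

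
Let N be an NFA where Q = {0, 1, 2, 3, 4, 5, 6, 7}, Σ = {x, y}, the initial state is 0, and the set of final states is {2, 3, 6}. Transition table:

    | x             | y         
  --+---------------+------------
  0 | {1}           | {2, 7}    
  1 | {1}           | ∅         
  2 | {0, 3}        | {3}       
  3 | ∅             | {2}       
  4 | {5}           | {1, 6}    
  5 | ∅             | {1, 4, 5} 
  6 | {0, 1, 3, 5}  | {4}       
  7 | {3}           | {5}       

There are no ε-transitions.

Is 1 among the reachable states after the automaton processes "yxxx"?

Yes

Start in {0}.
Read 'y': {0} → {2, 7}.
Read 'x': {2, 7} → {0, 3}.
Read 'x': {0, 3} → {1}.
Read 'x': {1} → {1}.
State 1 is in {1}.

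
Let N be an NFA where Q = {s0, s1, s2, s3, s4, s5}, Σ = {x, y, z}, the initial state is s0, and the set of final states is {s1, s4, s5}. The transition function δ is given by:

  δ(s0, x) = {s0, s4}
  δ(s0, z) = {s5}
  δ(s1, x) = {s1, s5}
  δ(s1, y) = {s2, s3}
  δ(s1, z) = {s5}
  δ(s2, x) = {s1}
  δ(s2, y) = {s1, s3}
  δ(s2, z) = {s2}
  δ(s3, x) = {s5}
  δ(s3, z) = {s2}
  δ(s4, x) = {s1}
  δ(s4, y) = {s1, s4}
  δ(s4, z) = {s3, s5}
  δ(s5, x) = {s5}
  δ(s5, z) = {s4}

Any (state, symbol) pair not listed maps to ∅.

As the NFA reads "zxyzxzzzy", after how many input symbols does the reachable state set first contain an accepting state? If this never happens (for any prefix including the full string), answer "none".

Start in {s0}.
Read 'z': {s0} → {s5}.
None of the earlier sets intersect F, but {s5} does.

1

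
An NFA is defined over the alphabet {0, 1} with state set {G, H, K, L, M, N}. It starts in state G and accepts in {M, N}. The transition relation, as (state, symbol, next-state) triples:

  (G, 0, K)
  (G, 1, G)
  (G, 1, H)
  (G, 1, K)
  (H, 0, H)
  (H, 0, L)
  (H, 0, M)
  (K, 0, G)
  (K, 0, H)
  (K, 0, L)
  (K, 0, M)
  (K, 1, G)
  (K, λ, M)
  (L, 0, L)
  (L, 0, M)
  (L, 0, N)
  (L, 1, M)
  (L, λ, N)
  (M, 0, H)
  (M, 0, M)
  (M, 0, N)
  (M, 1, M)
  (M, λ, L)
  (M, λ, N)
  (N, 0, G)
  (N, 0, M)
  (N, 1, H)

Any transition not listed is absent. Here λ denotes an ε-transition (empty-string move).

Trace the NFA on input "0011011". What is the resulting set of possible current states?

{G, H, K, L, M, N}

Start in {G}.
Read '0': G→{K}; union {K}; ε-closure = {K, L, M, N}.
Read '0': K→{G, H, L, M}, L→{L, M, N}, M→{H, M, N}, N→{G, M}; now {G, H, L, M, N}.
Read '1': G→{G, H, K}, H→∅, L→{M}, M→{M}, N→{H}; union {G, H, K, M}; ε-closure = {G, H, K, L, M, N}.
Read '1': G→{G, H, K}, H→∅, K→{G}, L→{M}, M→{M}, N→{H}; union {G, H, K, M}; ε-closure = {G, H, K, L, M, N}.
Read '0': G→{K}, H→{H, L, M}, K→{G, H, L, M}, L→{L, M, N}, M→{H, M, N}, N→{G, M}; now {G, H, K, L, M, N}.
Read '1': G→{G, H, K}, H→∅, K→{G}, L→{M}, M→{M}, N→{H}; union {G, H, K, M}; ε-closure = {G, H, K, L, M, N}.
Read '1': G→{G, H, K}, H→∅, K→{G}, L→{M}, M→{M}, N→{H}; union {G, H, K, M}; ε-closure = {G, H, K, L, M, N}.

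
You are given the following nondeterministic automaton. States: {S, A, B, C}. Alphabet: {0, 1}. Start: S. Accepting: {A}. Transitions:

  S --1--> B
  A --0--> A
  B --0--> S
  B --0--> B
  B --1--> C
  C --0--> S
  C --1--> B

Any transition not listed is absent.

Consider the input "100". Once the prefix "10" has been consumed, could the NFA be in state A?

No

Start in {S}.
Read '1': {S} → {B}.
Read '0': {B} → {S, B}.
State A is not in {S, B}.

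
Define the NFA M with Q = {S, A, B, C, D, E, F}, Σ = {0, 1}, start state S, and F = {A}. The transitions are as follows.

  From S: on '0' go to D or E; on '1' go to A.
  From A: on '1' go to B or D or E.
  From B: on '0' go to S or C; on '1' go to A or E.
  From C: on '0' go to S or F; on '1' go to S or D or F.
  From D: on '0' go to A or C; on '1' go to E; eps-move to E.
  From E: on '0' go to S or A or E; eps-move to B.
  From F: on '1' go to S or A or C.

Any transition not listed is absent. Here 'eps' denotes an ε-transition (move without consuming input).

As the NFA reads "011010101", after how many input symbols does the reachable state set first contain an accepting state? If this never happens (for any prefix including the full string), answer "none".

Start in {S}.
Read '0': S→{D, E}; union {D, E}; ε-closure = {B, D, E}.
Read '1': B→{A, E}, D→{E}, E→∅; union {A, E}; ε-closure = {A, B, E}.
None of the earlier sets intersect F, but {A, B, E} does.

2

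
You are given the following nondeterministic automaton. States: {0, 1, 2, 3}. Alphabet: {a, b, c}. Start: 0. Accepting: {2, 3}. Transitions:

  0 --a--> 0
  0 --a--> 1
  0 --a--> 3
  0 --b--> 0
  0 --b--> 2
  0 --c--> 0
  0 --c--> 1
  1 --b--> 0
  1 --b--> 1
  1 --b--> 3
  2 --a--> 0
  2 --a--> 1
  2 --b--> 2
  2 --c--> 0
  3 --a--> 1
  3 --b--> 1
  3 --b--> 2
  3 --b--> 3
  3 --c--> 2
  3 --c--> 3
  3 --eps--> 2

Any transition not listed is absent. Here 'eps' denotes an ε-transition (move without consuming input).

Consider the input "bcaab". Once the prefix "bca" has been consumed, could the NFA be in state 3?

Yes

Start in {0}.
Read 'b': {0} → {0, 2}.
Read 'c': {0, 2} → {0, 1}.
Read 'a': {0, 1} → {0, 1, 2, 3}.
State 3 is in {0, 1, 2, 3}.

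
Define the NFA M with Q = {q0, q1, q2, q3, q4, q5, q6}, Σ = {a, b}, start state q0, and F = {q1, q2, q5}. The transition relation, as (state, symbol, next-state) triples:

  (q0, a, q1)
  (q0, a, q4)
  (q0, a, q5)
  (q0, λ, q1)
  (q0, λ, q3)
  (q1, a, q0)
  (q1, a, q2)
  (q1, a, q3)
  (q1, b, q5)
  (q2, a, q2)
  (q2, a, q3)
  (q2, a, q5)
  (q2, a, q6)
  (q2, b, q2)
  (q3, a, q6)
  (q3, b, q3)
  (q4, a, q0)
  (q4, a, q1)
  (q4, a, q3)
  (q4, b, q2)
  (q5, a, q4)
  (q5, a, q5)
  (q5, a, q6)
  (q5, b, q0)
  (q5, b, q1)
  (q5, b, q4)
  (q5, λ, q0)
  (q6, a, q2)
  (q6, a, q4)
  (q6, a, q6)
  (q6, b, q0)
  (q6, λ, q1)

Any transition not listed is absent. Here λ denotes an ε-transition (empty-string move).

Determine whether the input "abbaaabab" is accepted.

Start: ε-closure({q0}) = {q0, q1, q3}.
Read 'a': q0→{q1, q4, q5}, q1→{q0, q2, q3}, q3→{q6}; now {q0, q1, q2, q3, q4, q5, q6}.
Read 'b': q0→∅, q1→{q5}, q2→{q2}, q3→{q3}, q4→{q2}, q5→{q0, q1, q4}, q6→{q0}; now {q0, q1, q2, q3, q4, q5}.
Read 'b': q0→∅, q1→{q5}, q2→{q2}, q3→{q3}, q4→{q2}, q5→{q0, q1, q4}; now {q0, q1, q2, q3, q4, q5}.
Read 'a': q0→{q1, q4, q5}, q1→{q0, q2, q3}, q2→{q2, q3, q5, q6}, q3→{q6}, q4→{q0, q1, q3}, q5→{q4, q5, q6}; now {q0, q1, q2, q3, q4, q5, q6}.
Read 'a': q0→{q1, q4, q5}, q1→{q0, q2, q3}, q2→{q2, q3, q5, q6}, q3→{q6}, q4→{q0, q1, q3}, q5→{q4, q5, q6}, q6→{q2, q4, q6}; now {q0, q1, q2, q3, q4, q5, q6}.
Read 'a': q0→{q1, q4, q5}, q1→{q0, q2, q3}, q2→{q2, q3, q5, q6}, q3→{q6}, q4→{q0, q1, q3}, q5→{q4, q5, q6}, q6→{q2, q4, q6}; now {q0, q1, q2, q3, q4, q5, q6}.
Read 'b': q0→∅, q1→{q5}, q2→{q2}, q3→{q3}, q4→{q2}, q5→{q0, q1, q4}, q6→{q0}; now {q0, q1, q2, q3, q4, q5}.
Read 'a': q0→{q1, q4, q5}, q1→{q0, q2, q3}, q2→{q2, q3, q5, q6}, q3→{q6}, q4→{q0, q1, q3}, q5→{q4, q5, q6}; now {q0, q1, q2, q3, q4, q5, q6}.
Read 'b': q0→∅, q1→{q5}, q2→{q2}, q3→{q3}, q4→{q2}, q5→{q0, q1, q4}, q6→{q0}; now {q0, q1, q2, q3, q4, q5}.
The final set {q0, q1, q2, q3, q4, q5} contains the accepting states q1, q2, q5.

Yes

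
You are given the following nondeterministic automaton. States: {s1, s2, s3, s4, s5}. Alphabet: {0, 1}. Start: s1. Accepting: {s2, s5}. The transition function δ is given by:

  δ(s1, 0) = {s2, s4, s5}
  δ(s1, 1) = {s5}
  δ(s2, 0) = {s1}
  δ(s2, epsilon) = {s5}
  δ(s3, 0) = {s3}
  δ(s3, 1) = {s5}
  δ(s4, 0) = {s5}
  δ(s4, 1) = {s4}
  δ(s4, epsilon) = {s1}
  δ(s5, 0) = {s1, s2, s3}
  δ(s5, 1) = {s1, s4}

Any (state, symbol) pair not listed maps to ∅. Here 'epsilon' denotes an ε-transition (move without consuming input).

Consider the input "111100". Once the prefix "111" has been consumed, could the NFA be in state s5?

Yes

Start in {s1}.
Read '1': s1→{s5}; now {s5}.
Read '1': s5→{s1, s4}; now {s1, s4}.
Read '1': s1→{s5}, s4→{s4}; union {s4, s5}; ε-closure = {s1, s4, s5}.
State s5 is in {s1, s4, s5}.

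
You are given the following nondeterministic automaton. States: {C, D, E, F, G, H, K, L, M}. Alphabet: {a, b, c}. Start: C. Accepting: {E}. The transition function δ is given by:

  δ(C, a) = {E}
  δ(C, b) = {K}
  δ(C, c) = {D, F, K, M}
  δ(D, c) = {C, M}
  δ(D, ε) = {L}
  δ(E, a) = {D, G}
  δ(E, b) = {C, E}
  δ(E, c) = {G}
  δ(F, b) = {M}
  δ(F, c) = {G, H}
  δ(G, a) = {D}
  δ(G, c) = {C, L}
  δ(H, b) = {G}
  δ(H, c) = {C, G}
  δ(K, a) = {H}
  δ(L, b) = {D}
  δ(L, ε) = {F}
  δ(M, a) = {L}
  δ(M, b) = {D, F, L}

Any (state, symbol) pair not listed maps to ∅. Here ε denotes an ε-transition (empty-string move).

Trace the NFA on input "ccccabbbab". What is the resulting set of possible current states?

{C, D, E, F, G, L, M}

Start in {C}.
Read 'c': C→{D, F, K, M}; union {D, F, K, M}; ε-closure = {D, F, K, L, M}.
Read 'c': D→{C, M}, F→{G, H}, K→∅, L→∅, M→∅; now {C, G, H, M}.
Read 'c': C→{D, F, K, M}, G→{C, L}, H→{C, G}, M→∅; now {C, D, F, G, K, L, M}.
Read 'c': C→{D, F, K, M}, D→{C, M}, F→{G, H}, G→{C, L}, K→∅, L→∅, M→∅; now {C, D, F, G, H, K, L, M}.
Read 'a': C→{E}, D→∅, F→∅, G→{D}, H→∅, K→{H}, L→∅, M→{L}; union {D, E, H, L}; ε-closure = {D, E, F, H, L}.
Read 'b': D→∅, E→{C, E}, F→{M}, H→{G}, L→{D}; union {C, D, E, G, M}; ε-closure = {C, D, E, F, G, L, M}.
Read 'b': C→{K}, D→∅, E→{C, E}, F→{M}, G→∅, L→{D}, M→{D, F, L}; now {C, D, E, F, K, L, M}.
Read 'b': C→{K}, D→∅, E→{C, E}, F→{M}, K→∅, L→{D}, M→{D, F, L}; now {C, D, E, F, K, L, M}.
Read 'a': C→{E}, D→∅, E→{D, G}, F→∅, K→{H}, L→∅, M→{L}; union {D, E, G, H, L}; ε-closure = {D, E, F, G, H, L}.
Read 'b': D→∅, E→{C, E}, F→{M}, G→∅, H→{G}, L→{D}; union {C, D, E, G, M}; ε-closure = {C, D, E, F, G, L, M}.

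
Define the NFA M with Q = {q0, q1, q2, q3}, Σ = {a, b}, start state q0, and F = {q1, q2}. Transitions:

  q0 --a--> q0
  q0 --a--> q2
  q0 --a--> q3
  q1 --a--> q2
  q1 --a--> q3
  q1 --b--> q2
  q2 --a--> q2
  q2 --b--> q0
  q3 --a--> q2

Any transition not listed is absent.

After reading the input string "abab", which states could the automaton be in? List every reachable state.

{q0}

Start in {q0}.
Read 'a': {q0} → {q0, q2, q3}.
Read 'b': {q0, q2, q3} → {q0}.
Read 'a': {q0} → {q0, q2, q3}.
Read 'b': {q0, q2, q3} → {q0}.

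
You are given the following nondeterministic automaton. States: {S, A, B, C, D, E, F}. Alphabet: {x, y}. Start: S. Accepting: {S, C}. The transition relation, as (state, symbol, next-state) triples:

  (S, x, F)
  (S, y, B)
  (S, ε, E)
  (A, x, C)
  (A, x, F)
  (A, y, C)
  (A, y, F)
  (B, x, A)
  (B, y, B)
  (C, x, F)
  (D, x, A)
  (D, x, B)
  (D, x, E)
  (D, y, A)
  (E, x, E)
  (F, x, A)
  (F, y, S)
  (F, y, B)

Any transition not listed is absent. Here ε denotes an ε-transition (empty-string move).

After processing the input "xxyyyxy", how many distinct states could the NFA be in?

2

Start: ε-closure({S}) = {S, E}.
Read 'x': {S, E} → {E, F}.
Read 'x': {E, F} → {A, E}.
Read 'y': {A, E} → {C, F}.
Read 'y': {C, F} → {S, B, E}.
Read 'y': {S, B, E} → {B}.
Read 'x': {B} → {A}.
Read 'y': {A} → {C, F}.
That set has 2 states.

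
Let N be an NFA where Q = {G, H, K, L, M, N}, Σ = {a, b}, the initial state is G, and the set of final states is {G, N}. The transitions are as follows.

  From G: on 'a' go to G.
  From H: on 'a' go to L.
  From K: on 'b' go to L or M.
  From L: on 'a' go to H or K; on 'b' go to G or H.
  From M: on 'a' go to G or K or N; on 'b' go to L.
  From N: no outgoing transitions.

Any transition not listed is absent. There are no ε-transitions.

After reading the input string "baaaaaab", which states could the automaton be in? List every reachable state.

∅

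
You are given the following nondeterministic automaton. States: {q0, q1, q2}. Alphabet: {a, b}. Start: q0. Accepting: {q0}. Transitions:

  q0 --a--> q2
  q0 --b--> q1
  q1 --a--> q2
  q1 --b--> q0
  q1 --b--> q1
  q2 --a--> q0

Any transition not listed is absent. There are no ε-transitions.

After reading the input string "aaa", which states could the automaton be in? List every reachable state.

{q2}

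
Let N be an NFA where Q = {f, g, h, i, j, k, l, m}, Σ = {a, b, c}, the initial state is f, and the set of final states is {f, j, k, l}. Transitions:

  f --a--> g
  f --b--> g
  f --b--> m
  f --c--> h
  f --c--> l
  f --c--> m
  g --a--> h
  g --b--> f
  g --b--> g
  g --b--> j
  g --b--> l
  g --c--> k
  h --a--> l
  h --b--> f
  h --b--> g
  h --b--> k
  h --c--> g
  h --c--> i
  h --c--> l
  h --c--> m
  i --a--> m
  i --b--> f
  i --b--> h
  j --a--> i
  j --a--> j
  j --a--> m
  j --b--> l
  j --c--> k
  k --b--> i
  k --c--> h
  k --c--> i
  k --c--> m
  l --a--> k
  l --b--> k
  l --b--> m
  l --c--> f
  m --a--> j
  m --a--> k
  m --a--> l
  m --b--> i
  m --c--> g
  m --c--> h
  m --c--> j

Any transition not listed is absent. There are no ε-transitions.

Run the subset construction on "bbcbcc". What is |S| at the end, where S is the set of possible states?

Start in {f}.
Read 'b': f→{g, m}; now {g, m}.
Read 'b': g→{f, g, j, l}, m→{i}; now {f, g, i, j, l}.
Read 'c': f→{h, l, m}, g→{k}, i→∅, j→{k}, l→{f}; now {f, h, k, l, m}.
Read 'b': f→{g, m}, h→{f, g, k}, k→{i}, l→{k, m}, m→{i}; now {f, g, i, k, m}.
Read 'c': f→{h, l, m}, g→{k}, i→∅, k→{h, i, m}, m→{g, h, j}; now {g, h, i, j, k, l, m}.
Read 'c': g→{k}, h→{g, i, l, m}, i→∅, j→{k}, k→{h, i, m}, l→{f}, m→{g, h, j}; now {f, g, h, i, j, k, l, m}.
That set has 8 states.

8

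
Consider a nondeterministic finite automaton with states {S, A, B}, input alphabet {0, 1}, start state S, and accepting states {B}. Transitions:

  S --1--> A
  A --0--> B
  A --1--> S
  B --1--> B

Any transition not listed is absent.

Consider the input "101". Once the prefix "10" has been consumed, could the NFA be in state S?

No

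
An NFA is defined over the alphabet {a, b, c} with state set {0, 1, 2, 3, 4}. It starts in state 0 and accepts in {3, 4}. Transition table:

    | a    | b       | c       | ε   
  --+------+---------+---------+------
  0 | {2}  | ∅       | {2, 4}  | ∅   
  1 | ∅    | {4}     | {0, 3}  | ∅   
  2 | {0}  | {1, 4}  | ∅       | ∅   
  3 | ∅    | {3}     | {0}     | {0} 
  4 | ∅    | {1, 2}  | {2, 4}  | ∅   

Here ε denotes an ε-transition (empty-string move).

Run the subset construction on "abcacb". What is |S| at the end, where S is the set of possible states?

3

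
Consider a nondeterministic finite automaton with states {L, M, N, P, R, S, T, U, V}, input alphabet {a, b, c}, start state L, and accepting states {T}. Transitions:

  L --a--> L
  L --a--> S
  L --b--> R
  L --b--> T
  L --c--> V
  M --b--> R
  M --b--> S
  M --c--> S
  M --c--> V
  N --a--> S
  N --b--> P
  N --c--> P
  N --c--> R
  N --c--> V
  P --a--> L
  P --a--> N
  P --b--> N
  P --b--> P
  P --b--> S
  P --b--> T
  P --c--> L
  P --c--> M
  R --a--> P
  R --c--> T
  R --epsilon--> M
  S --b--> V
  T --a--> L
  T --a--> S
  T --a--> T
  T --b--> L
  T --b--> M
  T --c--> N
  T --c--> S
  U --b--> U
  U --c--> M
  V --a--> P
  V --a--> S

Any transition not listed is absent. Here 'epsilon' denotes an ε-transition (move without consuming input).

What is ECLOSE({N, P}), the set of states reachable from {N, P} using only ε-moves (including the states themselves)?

Begin with {N, P}.
No ε-moves leave this set, so the closure equals the set itself.

{N, P}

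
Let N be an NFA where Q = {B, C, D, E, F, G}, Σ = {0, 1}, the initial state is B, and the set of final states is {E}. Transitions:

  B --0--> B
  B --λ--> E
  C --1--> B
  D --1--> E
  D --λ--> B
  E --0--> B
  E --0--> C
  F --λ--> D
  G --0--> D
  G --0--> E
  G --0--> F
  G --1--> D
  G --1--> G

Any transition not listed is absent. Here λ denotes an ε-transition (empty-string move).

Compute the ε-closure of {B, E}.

Begin with {B, E}.
No ε-moves leave this set, so the closure equals the set itself.

{B, E}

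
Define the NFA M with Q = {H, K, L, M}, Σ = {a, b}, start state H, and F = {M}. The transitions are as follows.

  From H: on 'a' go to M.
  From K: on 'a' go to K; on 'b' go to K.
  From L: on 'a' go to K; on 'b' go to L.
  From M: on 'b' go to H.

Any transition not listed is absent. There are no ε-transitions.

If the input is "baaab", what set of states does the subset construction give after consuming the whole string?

Start in {H}.
Read 'b': {H} → ∅.
The set is empty and remains empty for the remaining 4 symbols.

∅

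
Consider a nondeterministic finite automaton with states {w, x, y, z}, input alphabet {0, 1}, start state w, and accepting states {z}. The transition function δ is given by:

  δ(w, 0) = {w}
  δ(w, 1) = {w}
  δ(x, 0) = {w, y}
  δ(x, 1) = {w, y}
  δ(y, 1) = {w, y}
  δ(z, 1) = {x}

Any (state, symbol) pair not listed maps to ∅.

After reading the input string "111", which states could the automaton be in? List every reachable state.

Start in {w}.
Read '1': w→{w}; now {w}.
Read '1': w→{w}; now {w}.
Read '1': w→{w}; now {w}.

{w}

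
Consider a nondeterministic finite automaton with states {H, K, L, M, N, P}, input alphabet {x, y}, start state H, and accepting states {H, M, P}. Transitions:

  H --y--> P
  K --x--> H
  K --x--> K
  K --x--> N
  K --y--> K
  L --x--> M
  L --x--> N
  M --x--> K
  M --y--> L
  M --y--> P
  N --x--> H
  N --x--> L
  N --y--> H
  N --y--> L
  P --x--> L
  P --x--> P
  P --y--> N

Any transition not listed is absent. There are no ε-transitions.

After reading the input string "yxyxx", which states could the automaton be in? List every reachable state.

{M, N}

Start in {H}.
Read 'y': H→{P}; now {P}.
Read 'x': P→{L, P}; now {L, P}.
Read 'y': L→∅, P→{N}; now {N}.
Read 'x': N→{H, L}; now {H, L}.
Read 'x': H→∅, L→{M, N}; now {M, N}.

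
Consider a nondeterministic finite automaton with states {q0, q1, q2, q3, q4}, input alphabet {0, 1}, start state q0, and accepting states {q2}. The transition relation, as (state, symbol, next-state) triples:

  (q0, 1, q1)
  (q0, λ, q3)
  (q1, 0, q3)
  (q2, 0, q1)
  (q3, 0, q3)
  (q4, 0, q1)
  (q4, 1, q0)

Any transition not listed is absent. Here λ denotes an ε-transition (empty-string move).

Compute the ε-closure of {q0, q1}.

Begin with {q0, q1}.
ε-move q0 → q3; add q3.

{q0, q1, q3}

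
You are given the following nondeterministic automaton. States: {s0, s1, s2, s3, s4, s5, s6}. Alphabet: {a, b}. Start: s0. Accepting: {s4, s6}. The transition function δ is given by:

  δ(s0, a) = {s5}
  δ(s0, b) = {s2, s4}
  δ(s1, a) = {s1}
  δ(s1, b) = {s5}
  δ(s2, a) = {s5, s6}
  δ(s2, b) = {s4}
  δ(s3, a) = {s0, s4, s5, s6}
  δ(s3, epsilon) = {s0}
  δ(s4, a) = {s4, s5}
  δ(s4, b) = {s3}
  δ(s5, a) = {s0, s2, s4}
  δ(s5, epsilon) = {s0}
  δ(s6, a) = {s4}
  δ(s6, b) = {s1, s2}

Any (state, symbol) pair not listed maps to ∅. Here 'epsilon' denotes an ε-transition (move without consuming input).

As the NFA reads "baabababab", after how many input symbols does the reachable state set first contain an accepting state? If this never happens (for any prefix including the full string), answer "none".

Start in {s0}.
Read 'b': s0→{s2, s4}; now {s2, s4}.
None of the earlier sets intersect F, but {s2, s4} does.

1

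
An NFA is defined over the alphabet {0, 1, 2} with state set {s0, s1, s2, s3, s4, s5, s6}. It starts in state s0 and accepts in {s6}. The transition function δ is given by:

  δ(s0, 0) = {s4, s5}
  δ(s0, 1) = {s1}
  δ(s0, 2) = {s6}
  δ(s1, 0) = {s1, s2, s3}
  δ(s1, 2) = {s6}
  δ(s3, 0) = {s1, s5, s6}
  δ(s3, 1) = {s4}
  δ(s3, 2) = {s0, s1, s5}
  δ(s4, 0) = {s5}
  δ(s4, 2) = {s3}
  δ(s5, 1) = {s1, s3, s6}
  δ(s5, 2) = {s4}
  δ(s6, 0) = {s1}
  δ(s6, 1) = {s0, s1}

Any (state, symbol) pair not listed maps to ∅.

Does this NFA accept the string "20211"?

No

Start in {s0}.
Read '2': {s0} → {s6}.
Read '0': {s6} → {s1}.
Read '2': {s1} → {s6}.
Read '1': {s6} → {s0, s1}.
Read '1': {s0, s1} → {s1}.
The final set {s1} contains no accepting state.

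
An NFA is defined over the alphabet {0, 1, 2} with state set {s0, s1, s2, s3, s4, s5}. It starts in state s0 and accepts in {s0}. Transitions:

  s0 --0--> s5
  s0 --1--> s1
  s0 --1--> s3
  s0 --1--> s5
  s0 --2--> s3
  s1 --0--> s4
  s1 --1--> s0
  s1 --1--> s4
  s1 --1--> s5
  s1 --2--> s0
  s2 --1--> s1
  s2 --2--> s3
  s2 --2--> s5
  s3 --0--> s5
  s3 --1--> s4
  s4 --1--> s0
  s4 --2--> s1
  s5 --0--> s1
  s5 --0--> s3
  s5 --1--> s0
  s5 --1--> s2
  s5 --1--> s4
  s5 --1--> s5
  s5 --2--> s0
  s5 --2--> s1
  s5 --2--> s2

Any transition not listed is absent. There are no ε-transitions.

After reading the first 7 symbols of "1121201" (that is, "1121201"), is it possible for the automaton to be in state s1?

Start in {s0}.
Read '1': s0→{s1, s3, s5}; now {s1, s3, s5}.
Read '1': s1→{s0, s4, s5}, s3→{s4}, s5→{s0, s2, s4, s5}; now {s0, s2, s4, s5}.
Read '2': s0→{s3}, s2→{s3, s5}, s4→{s1}, s5→{s0, s1, s2}; now {s0, s1, s2, s3, s5}.
Read '1': s0→{s1, s3, s5}, s1→{s0, s4, s5}, s2→{s1}, s3→{s4}, s5→{s0, s2, s4, s5}; now {s0, s1, s2, s3, s4, s5}.
Read '2': s0→{s3}, s1→{s0}, s2→{s3, s5}, s3→∅, s4→{s1}, s5→{s0, s1, s2}; now {s0, s1, s2, s3, s5}.
Read '0': s0→{s5}, s1→{s4}, s2→∅, s3→{s5}, s5→{s1, s3}; now {s1, s3, s4, s5}.
Read '1': s1→{s0, s4, s5}, s3→{s4}, s4→{s0}, s5→{s0, s2, s4, s5}; now {s0, s2, s4, s5}.
State s1 is not in {s0, s2, s4, s5}.

No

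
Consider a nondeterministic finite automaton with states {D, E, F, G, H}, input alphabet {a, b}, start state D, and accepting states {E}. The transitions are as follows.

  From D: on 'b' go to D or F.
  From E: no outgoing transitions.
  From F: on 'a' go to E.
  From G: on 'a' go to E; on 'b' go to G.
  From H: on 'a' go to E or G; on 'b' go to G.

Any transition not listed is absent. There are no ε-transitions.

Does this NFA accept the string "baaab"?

No

Start in {D}.
Read 'b': D→{D, F}; now {D, F}.
Read 'a': D→∅, F→{E}; now {E}.
Read 'a': E→∅; now ∅.
The set is empty and remains empty for the remaining 2 symbols.
The final set ∅ contains no accepting state.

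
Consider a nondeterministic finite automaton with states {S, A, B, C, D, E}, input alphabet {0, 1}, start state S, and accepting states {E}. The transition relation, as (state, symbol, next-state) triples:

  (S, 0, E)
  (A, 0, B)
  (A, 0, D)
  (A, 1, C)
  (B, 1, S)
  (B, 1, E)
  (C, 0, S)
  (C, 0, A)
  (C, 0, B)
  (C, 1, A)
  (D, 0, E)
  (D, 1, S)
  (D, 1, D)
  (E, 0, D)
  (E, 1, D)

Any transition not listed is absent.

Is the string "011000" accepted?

Yes

Start in {S}.
Read '0': S→{E}; now {E}.
Read '1': E→{D}; now {D}.
Read '1': D→{S, D}; now {S, D}.
Read '0': S→{E}, D→{E}; now {E}.
Read '0': E→{D}; now {D}.
Read '0': D→{E}; now {E}.
The final set {E} contains the accepting state E.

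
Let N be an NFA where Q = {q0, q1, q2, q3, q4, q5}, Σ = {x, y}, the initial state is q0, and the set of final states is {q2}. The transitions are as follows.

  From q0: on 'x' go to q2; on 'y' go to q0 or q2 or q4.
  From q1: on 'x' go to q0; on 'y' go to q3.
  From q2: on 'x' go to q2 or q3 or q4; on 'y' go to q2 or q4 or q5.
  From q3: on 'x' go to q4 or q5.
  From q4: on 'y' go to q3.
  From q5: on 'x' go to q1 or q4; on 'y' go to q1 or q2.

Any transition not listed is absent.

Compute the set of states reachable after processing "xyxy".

Start in {q0}.
Read 'x': q0→{q2}; now {q2}.
Read 'y': q2→{q2, q4, q5}; now {q2, q4, q5}.
Read 'x': q2→{q2, q3, q4}, q4→∅, q5→{q1, q4}; now {q1, q2, q3, q4}.
Read 'y': q1→{q3}, q2→{q2, q4, q5}, q3→∅, q4→{q3}; now {q2, q3, q4, q5}.

{q2, q3, q4, q5}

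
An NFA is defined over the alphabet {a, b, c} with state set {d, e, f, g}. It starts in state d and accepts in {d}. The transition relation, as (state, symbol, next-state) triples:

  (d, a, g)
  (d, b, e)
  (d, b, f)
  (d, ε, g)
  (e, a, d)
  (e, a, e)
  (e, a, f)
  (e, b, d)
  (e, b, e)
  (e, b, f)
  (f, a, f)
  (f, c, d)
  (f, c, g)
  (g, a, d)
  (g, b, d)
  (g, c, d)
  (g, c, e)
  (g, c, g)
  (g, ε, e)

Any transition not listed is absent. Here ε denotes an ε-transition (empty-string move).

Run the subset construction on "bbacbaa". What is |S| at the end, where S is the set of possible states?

4

Start: ε-closure({d}) = {d, e, g}.
Read 'b': {d, e, g} → {d, e, f, g}.
Read 'b': {d, e, f, g} → {d, e, f, g}.
Read 'a': {d, e, f, g} → {d, e, f, g}.
Read 'c': {d, e, f, g} → {d, e, g}.
Read 'b': {d, e, g} → {d, e, f, g}.
Read 'a': {d, e, f, g} → {d, e, f, g}.
Read 'a': {d, e, f, g} → {d, e, f, g}.
That set has 4 states.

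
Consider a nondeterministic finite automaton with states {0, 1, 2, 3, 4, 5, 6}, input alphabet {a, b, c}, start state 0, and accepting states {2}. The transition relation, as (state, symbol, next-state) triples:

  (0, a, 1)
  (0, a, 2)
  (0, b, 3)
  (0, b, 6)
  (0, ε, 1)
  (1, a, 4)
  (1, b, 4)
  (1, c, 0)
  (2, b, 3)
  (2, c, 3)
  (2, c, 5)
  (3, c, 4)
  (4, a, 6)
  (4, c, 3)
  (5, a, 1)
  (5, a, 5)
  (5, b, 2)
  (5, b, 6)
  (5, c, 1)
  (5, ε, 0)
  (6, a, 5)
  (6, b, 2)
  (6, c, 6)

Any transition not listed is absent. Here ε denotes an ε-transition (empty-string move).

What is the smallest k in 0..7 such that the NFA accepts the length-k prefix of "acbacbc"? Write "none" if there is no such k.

Start: ε-closure({0}) = {0, 1}.
Read 'a': 0→{1, 2}, 1→{4}; now {1, 2, 4}.
None of the earlier sets intersect F, but {1, 2, 4} does.

1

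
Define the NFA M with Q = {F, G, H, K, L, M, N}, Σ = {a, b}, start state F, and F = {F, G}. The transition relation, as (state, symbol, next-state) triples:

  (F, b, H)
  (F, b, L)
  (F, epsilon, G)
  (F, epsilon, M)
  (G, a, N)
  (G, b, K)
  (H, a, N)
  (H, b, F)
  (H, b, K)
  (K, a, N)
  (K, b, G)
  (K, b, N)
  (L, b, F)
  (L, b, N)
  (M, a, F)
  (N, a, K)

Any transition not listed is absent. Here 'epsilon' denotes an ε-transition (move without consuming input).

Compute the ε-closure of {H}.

Begin with {H}.
No ε-moves leave this set, so the closure equals the set itself.

{H}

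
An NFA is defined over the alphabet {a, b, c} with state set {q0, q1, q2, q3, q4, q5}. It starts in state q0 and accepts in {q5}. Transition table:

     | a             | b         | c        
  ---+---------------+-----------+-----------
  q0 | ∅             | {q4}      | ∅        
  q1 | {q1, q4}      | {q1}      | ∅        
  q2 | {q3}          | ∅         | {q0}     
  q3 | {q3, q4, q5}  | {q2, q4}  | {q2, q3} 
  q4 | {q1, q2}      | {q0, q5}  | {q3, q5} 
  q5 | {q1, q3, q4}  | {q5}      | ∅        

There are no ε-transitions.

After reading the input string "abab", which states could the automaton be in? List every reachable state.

∅

Start in {q0}.
Read 'a': q0→∅; now ∅.
The set is empty and remains empty for the remaining 3 symbols.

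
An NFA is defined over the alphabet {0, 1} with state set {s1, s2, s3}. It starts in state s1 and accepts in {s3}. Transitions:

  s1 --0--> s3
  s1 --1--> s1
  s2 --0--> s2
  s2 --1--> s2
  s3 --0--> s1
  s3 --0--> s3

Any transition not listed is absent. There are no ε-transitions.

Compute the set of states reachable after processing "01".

Start in {s1}.
Read '0': {s1} → {s3}.
Read '1': {s3} → ∅.

∅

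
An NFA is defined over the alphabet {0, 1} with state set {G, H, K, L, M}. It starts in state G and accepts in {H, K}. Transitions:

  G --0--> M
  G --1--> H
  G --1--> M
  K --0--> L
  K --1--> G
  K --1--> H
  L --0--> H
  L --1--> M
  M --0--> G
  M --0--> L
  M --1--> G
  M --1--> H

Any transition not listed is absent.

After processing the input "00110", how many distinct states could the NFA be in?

Start in {G}.
Read '0': {G} → {M}.
Read '0': {M} → {G, L}.
Read '1': {G, L} → {H, M}.
Read '1': {H, M} → {G, H}.
Read '0': {G, H} → {M}.
That set has 1 state.

1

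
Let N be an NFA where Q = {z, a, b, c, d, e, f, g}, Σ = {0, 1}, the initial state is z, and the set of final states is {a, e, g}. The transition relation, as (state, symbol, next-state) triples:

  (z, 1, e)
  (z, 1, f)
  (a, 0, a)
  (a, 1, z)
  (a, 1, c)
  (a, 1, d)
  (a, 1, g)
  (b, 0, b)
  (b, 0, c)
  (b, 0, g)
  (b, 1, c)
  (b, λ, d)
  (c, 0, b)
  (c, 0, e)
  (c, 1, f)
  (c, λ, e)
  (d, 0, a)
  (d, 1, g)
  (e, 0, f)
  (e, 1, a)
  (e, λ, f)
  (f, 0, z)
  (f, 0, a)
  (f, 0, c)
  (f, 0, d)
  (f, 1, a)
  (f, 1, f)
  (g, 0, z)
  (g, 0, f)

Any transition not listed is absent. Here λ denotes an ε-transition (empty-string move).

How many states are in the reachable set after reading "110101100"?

8

Start in {z}.
Read '1': {z} → {e, f}.
Read '1': {e, f} → {a, f}.
Read '0': {a, f} → {z, a, c, d, e, f}.
Read '1': {z, a, c, d, e, f} → {z, a, c, d, e, f, g}.
Read '0': {z, a, c, d, e, f, g} → {z, a, b, c, d, e, f}.
Read '1': {z, a, b, c, d, e, f} → {z, a, c, d, e, f, g}.
Read '1': {z, a, c, d, e, f, g} → {z, a, c, d, e, f, g}.
Read '0': {z, a, c, d, e, f, g} → {z, a, b, c, d, e, f}.
Read '0': {z, a, b, c, d, e, f} → {z, a, b, c, d, e, f, g}.
That set has 8 states.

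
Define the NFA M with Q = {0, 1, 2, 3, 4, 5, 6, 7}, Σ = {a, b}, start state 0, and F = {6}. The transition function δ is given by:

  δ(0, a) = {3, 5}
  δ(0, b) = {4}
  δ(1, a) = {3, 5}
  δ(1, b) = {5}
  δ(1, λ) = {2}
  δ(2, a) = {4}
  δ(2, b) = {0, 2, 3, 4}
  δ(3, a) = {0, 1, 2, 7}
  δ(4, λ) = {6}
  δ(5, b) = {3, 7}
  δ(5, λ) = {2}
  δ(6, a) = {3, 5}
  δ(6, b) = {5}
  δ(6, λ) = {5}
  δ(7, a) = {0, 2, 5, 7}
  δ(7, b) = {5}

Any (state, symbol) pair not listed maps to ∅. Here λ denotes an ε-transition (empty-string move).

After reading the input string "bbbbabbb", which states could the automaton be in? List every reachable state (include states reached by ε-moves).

{0, 2, 3, 4, 5, 6, 7}

Start in {0}.
Read 'b': {0} → {2, 4, 5, 6}.
Read 'b': {2, 4, 5, 6} → {0, 2, 3, 4, 5, 6, 7}.
Read 'b': {0, 2, 3, 4, 5, 6, 7} → {0, 2, 3, 4, 5, 6, 7}.
Read 'b': {0, 2, 3, 4, 5, 6, 7} → {0, 2, 3, 4, 5, 6, 7}.
Read 'a': {0, 2, 3, 4, 5, 6, 7} → {0, 1, 2, 3, 4, 5, 6, 7}.
Read 'b': {0, 1, 2, 3, 4, 5, 6, 7} → {0, 2, 3, 4, 5, 6, 7}.
Read 'b': {0, 2, 3, 4, 5, 6, 7} → {0, 2, 3, 4, 5, 6, 7}.
Read 'b': {0, 2, 3, 4, 5, 6, 7} → {0, 2, 3, 4, 5, 6, 7}.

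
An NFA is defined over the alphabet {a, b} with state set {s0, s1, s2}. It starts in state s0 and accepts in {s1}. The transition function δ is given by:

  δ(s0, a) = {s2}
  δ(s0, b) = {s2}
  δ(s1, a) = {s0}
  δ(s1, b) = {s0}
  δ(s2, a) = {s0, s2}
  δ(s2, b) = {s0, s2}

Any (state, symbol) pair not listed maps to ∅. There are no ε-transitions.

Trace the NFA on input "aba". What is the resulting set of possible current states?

{s0, s2}

Start in {s0}.
Read 'a': s0→{s2}; now {s2}.
Read 'b': s2→{s0, s2}; now {s0, s2}.
Read 'a': s0→{s2}, s2→{s0, s2}; now {s0, s2}.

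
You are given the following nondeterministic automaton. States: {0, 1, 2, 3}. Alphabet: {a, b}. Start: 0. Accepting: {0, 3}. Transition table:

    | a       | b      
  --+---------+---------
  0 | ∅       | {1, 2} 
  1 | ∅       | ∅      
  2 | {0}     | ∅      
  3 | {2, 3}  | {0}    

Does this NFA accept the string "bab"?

No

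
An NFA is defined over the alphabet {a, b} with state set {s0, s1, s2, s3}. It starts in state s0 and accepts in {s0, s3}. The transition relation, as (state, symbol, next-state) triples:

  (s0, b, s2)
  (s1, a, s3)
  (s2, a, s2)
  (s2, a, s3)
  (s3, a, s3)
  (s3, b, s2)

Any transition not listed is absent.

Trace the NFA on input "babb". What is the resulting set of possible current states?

∅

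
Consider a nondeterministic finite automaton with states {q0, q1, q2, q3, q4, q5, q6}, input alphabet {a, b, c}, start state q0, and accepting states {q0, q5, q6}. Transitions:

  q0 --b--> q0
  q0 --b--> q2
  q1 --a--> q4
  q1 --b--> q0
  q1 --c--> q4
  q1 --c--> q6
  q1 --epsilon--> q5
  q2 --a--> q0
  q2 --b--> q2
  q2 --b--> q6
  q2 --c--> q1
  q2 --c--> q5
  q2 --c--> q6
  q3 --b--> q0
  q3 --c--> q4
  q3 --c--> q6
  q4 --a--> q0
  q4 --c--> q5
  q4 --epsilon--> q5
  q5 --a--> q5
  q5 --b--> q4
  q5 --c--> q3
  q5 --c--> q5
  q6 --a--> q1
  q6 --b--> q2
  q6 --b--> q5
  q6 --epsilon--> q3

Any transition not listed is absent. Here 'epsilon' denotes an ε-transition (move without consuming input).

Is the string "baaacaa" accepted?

No

Start in {q0}.
Read 'b': q0→{q0, q2}; now {q0, q2}.
Read 'a': q0→∅, q2→{q0}; now {q0}.
Read 'a': q0→∅; now ∅.
The set is empty and remains empty for the remaining 4 symbols.
The final set ∅ contains no accepting state.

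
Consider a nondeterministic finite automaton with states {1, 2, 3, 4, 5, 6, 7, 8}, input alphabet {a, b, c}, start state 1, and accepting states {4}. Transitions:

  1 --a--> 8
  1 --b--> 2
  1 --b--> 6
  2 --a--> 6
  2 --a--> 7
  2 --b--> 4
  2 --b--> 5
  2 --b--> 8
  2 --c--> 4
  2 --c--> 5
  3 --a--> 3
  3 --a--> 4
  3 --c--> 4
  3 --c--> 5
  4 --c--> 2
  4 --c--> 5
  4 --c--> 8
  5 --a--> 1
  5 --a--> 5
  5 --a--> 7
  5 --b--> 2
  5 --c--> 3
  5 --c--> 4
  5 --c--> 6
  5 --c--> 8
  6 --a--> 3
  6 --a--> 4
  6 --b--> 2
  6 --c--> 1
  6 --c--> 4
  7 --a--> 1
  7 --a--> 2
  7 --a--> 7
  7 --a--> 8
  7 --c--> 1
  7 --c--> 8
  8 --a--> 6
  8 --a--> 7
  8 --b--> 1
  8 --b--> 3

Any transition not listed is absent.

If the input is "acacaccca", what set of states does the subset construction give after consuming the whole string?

∅

Start in {1}.
Read 'a': 1→{8}; now {8}.
Read 'c': 8→∅; now ∅.
The set is empty and remains empty for the remaining 7 symbols.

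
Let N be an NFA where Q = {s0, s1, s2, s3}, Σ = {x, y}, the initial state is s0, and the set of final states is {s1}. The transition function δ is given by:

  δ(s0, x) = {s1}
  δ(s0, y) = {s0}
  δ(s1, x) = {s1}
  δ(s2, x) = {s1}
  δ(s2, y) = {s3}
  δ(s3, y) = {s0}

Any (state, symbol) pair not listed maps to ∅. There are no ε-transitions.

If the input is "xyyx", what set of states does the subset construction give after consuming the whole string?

∅

Start in {s0}.
Read 'x': s0→{s1}; now {s1}.
Read 'y': s1→∅; now ∅.
The set is empty and remains empty for the remaining 2 symbols.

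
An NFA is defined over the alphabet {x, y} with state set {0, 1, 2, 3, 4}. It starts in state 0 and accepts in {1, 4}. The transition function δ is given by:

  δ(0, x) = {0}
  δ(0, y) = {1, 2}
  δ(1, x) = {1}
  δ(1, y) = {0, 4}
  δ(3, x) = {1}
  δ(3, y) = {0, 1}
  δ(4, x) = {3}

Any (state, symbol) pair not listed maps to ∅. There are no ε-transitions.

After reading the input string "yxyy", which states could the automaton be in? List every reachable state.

{1, 2}

Start in {0}.
Read 'y': 0→{1, 2}; now {1, 2}.
Read 'x': 1→{1}, 2→∅; now {1}.
Read 'y': 1→{0, 4}; now {0, 4}.
Read 'y': 0→{1, 2}, 4→∅; now {1, 2}.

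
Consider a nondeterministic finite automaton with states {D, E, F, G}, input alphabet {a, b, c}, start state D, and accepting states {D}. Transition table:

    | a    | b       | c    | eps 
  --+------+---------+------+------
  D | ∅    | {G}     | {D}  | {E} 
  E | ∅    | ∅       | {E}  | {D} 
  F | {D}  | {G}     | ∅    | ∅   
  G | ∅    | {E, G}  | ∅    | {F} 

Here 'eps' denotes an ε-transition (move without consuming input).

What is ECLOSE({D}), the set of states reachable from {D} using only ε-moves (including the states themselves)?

{D, E}

Begin with {D}.
ε-move D → E; add E.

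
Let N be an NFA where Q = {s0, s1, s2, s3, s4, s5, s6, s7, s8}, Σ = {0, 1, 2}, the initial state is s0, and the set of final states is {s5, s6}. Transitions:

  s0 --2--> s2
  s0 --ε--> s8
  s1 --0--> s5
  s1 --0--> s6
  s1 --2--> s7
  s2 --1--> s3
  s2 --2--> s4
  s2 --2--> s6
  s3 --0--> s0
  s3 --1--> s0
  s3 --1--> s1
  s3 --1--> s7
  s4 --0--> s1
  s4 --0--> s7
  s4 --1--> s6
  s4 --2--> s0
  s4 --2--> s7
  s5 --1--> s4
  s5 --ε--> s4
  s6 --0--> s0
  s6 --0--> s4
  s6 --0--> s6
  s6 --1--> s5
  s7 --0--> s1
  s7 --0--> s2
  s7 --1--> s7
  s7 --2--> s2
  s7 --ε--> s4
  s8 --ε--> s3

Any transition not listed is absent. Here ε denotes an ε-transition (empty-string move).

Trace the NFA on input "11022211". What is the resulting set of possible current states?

Start: ε-closure({s0}) = {s0, s3, s8}.
Read '1': s0→∅, s3→{s0, s1, s7}, s8→∅; union {s0, s1, s7}; ε-closure = {s0, s1, s3, s4, s7, s8}.
Read '1': s0→∅, s1→∅, s3→{s0, s1, s7}, s4→{s6}, s7→{s7}, s8→∅; union {s0, s1, s6, s7}; ε-closure = {s0, s1, s3, s4, s6, s7, s8}.
Read '0': s0→∅, s1→{s5, s6}, s3→{s0}, s4→{s1, s7}, s6→{s0, s4, s6}, s7→{s1, s2}, s8→∅; union {s0, s1, s2, s4, s5, s6, s7}; ε-closure = {s0, s1, s2, s3, s4, s5, s6, s7, s8}.
Read '2': s0→{s2}, s1→{s7}, s2→{s4, s6}, s3→∅, s4→{s0, s7}, s5→∅, s6→∅, s7→{s2}, s8→∅; union {s0, s2, s4, s6, s7}; ε-closure = {s0, s2, s3, s4, s6, s7, s8}.
Read '2': s0→{s2}, s2→{s4, s6}, s3→∅, s4→{s0, s7}, s6→∅, s7→{s2}, s8→∅; union {s0, s2, s4, s6, s7}; ε-closure = {s0, s2, s3, s4, s6, s7, s8}.
Read '2': s0→{s2}, s2→{s4, s6}, s3→∅, s4→{s0, s7}, s6→∅, s7→{s2}, s8→∅; union {s0, s2, s4, s6, s7}; ε-closure = {s0, s2, s3, s4, s6, s7, s8}.
Read '1': s0→∅, s2→{s3}, s3→{s0, s1, s7}, s4→{s6}, s6→{s5}, s7→{s7}, s8→∅; union {s0, s1, s3, s5, s6, s7}; ε-closure = {s0, s1, s3, s4, s5, s6, s7, s8}.
Read '1': s0→∅, s1→∅, s3→{s0, s1, s7}, s4→{s6}, s5→{s4}, s6→{s5}, s7→{s7}, s8→∅; union {s0, s1, s4, s5, s6, s7}; ε-closure = {s0, s1, s3, s4, s5, s6, s7, s8}.

{s0, s1, s3, s4, s5, s6, s7, s8}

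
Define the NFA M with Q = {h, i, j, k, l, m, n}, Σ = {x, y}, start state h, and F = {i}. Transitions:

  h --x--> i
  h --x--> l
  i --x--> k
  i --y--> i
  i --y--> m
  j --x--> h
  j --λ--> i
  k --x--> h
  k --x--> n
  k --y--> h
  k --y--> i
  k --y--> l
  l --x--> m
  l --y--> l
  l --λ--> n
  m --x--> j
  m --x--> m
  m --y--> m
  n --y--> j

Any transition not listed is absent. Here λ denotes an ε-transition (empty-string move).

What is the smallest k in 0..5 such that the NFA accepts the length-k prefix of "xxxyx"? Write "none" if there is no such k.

Start in {h}.
Read 'x': {h} → {i, l, n}.
None of the earlier sets intersect F, but {i, l, n} does.

1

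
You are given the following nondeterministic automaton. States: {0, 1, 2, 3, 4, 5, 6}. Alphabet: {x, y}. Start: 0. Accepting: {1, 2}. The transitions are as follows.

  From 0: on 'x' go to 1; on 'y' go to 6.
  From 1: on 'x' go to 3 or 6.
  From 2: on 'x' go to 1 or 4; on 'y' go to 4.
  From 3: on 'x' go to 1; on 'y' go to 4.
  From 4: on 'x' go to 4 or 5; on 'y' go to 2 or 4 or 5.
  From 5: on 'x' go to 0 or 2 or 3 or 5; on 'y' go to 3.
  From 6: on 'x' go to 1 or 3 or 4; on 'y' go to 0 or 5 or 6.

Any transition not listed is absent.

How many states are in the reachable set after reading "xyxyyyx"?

Start in {0}.
Read 'x': 0→{1}; now {1}.
Read 'y': 1→∅; now ∅.
The set is empty and remains empty for the remaining 5 symbols.
That set has 0 states.

0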